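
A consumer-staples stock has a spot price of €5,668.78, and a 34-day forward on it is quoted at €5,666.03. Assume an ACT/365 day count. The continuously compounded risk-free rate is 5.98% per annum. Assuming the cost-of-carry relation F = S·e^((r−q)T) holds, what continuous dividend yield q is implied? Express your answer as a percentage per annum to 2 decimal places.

6.50%

From F = S·e^((r−q)T): (r − q) = ln(F/S)/T
ln(5666.03/5668.78) = ln(0.999515) = -0.000485
(r − q) = -0.000485 / (34/365) = -0.005207
q = r − ln(F/S)/T = 0.0598 + 0.005207 = 0.065007
q = 6.50%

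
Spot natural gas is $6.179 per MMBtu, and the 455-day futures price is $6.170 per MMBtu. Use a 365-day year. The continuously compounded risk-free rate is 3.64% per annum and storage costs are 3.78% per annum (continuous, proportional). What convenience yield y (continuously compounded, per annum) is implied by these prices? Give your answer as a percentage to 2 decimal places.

F = S·e^((r+u−y)T) ⇒ (r+u−y) = ln(F/S)/T
ln(6.170/6.179) = -0.001458; /T ⇒ -0.001170
y = r + u − ln(F/S)/T = 0.0364 + 0.0378 + 0.001170 = 0.075370
y = 7.54%

7.54%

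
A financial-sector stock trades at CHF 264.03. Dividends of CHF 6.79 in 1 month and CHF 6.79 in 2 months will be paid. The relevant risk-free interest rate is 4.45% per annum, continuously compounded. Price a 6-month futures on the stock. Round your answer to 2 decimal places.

PV(dividends) I = 6.79·e^(−0.0445·1/12) + 6.79·e^(−0.0445·2/12)
I = 6.7649 + 6.7398 = 13.5047
F = (S − I)·e^(rT) = (264.03 − 13.5047) · e^(0.0445·6/12)
= 250.5253 · e^0.022250 = 250.5253 × 1.022499 = CHF 256.16

CHF 256.16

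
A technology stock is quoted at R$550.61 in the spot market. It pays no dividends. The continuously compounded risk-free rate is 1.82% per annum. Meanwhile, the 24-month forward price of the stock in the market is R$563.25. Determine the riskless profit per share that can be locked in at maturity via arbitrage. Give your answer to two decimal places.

R$7.77 per share

Fair forward: F* = S·e^(carry·T), with carry = r = 0.0182
F* = 550.61 · e^(0.0182 × 24/12) = 550.61 · e^0.036400 = 550.61 × 1.037071 = R$571.0217
Market R$563.25 < fair R$571.0217: forward underpriced → reverse cash-and-carry (short spot, go long the forward).
At maturity, profit = |F_mkt − F*| = |563.25 − 571.0217| = R$7.77 per share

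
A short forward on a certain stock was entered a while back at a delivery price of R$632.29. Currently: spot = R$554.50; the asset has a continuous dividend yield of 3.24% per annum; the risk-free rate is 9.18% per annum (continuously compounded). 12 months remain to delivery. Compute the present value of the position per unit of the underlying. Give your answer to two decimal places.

R$40.01

Current fair forward for the remaining 12 months: F = S·e^((r − q)·T), (r − q) = 0.0918 − 0.0324 = 0.0594
F = 554.50 · e^(0.0594 × 12/12) = 554.50 × 1.061200 = 588.4354
Value of long forward = (F − K)·e^(−rT) = (588.4354 − 632.29) · e^(−0.0918·12/12)
= -43.8546 × 0.912288 = -40.01
Short position value = −(long value) = R$40.01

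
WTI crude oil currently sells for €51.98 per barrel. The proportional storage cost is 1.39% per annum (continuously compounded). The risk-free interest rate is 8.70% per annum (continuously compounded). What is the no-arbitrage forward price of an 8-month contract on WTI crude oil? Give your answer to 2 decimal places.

€55.60 per barrel

Net carry = r + u − y = 0.0870 + 0.0139 − 0.0000 = 0.1009
F = S·e^((r+u−y)T) = 51.98 · e^(0.1009 × 8/12) = 51.98 · e^0.067267
= 51.98 × 1.069581 = €55.60 per barrel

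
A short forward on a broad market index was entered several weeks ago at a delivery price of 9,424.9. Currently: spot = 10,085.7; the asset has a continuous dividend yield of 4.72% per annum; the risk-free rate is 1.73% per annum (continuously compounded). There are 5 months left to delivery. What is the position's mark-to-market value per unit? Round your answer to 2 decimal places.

-532.08

Current fair forward for the remaining 5 months: F = S·e^((r − q)·T), (r − q) = 0.0173 − 0.0472 = -0.0299
F = 10085.7 · e^(-0.0299 × 5/12) = 10085.7 × 0.98761895 = 9960.8284
Value of long forward = (F − K)·e^(−rT) = (9960.8284 − 9424.9) · e^(−0.0173·5/12)
= 535.9284 × 0.99281758 = 532.08
Short position value = −(long value) = -532.08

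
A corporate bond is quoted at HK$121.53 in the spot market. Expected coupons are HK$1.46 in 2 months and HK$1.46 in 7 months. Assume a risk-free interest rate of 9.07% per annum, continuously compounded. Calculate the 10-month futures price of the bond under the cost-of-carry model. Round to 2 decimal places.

HK$128.03

PV(coupons) I = 1.46·e^(−0.0907·2/12) + 1.46·e^(−0.0907·7/12)
I = 1.4381 + 1.3848 = 2.8229
F = (S − I)·e^(rT) = (121.53 − 2.8229) · e^(0.0907·10/12)
= 118.7071 · e^0.075583 = 118.7071 × 1.078513 = HK$128.03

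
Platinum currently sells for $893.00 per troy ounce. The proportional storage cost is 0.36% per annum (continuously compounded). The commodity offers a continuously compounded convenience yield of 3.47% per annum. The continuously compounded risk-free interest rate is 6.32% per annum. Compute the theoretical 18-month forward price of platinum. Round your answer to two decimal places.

$937.05 per troy ounce

Net carry = r + u − y = 0.0632 + 0.0036 − 0.0347 = 0.0321
F = S·e^((r+u−y)T) = 893.00 · e^(0.0321 × 18/12) = 893.00 · e^0.048150
= 893.00 × 1.049328 = $937.05 per troy ounce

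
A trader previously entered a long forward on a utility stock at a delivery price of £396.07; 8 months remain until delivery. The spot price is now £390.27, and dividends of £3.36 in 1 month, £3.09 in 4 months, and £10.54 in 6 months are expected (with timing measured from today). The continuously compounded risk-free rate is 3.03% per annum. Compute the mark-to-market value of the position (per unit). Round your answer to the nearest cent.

-£14.67

PV(remaining dividends) I = 3.36·e^(−0.0303·1/12) + 3.09·e^(−0.0303·4/12) + 10.54·e^(−0.0303·6/12) = 16.7920
Current forward F = (S − I)·e^(rT) = (390.27 − 16.7920)·e^(0.0303·8/12) = 373.4780 × 1.020405 = 381.0988
Value (long) = (F − K)·e^(−rT) = (381.0988 − 396.07) × 0.980003 = -14.6718
Value = -£14.67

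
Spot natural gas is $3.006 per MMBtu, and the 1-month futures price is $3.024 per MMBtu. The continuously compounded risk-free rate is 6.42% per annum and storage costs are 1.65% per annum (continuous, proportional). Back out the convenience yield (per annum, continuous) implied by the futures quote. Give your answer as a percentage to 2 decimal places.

0.91%

F = S·e^((r+u−y)T) ⇒ (r+u−y) = ln(F/S)/T
ln(3.024/3.006) = 0.005970; /T ⇒ 0.071640
y = r + u − ln(F/S)/T = 0.0642 + 0.0165 − 0.071640 = 0.009060
y = 0.91%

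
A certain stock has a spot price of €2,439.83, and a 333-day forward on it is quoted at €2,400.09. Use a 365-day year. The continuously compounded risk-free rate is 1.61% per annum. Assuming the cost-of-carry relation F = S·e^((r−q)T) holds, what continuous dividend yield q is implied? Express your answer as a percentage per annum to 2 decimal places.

3.41%

From F = S·e^((r−q)T): (r − q) = ln(F/S)/T
ln(2400.09/2439.83) = ln(0.983712) = -0.016422
(r − q) = -0.016422 / (333/365) = -0.018000
q = r − ln(F/S)/T = 0.0161 + 0.018000 = 0.034100
q = 3.41%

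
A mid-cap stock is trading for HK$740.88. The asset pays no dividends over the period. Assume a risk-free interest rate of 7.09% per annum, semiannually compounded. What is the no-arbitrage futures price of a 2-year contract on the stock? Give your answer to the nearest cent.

HK$851.66

F = S · (1+r/2)^(2T)
= 740.88 × 1.149520
F = HK$851.66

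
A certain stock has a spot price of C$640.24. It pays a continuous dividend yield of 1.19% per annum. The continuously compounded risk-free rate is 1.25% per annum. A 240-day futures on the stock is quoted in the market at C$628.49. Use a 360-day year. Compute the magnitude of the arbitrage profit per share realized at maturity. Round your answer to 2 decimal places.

Fair futures: F* = S·e^(carry·T), with carry = (r − q) = 0.0125 − 0.0119 = 0.0006
F* = 640.24 · e^(0.0006 × 240/360) = 640.24 · e^0.000400 = 640.24 × 1.000400 = C$640.4961
Market C$628.49 < fair C$640.4961: forward underpriced → reverse cash-and-carry (short spot, go long the forward).
At maturity, profit = |F_mkt − F*| = |628.49 − 640.4961| = C$12.01 per share

C$12.01 per share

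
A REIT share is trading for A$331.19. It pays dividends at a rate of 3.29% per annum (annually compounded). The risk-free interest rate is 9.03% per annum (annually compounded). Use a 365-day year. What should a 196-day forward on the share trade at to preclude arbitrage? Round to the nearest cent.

A$340.95

F = S · (1+r)^T / (1+q)^T
= 331.19 × 1.047518 / 1.017534 = 331.19 × 1.029467
F = A$340.95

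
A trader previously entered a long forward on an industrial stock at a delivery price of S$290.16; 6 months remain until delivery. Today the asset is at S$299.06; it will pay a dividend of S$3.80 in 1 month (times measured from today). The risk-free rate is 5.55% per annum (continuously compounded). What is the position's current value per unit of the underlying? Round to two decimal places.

PV(remaining dividends) I = 3.80·e^(−0.0555·1/12) = 3.7825
Current forward F = (S − I)·e^(rT) = (299.06 − 3.7825)·e^(0.0555·6/12) = 295.2775 × 1.028139 = 303.5863
Value (long) = (F − K)·e^(−rT) = (303.5863 − 290.16) × 0.972631 = 13.0588
Value = S$13.06

S$13.06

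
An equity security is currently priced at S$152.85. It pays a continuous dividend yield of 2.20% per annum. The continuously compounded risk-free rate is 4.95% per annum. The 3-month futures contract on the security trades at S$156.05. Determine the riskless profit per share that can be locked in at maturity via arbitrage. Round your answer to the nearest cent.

Fair futures: F* = S·e^(carry·T), with carry = (r − q) = 0.0495 − 0.0220 = 0.0275
F* = 152.85 · e^(0.0275 × 3/12) = 152.85 · e^0.006875 = 152.85 × 1.006899 = S$153.9045
Market S$156.05 > fair S$153.9045: forward overpriced → cash-and-carry (buy spot, short the forward).
At maturity, profit = |F_mkt − F*| = |156.05 − 153.9045| = S$2.15 per share

S$2.15 per share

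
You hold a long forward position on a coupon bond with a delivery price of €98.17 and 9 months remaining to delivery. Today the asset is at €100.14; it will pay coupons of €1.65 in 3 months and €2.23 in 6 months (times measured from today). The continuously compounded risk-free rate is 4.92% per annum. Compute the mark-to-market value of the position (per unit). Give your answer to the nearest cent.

PV(remaining coupons) I = 1.65·e^(−0.0492·3/12) + 2.23·e^(−0.0492·6/12) = 3.8056
Current forward F = (S − I)·e^(rT) = (100.14 − 3.8056)·e^(0.0492·9/12) = 96.3344 × 1.037589 = 99.9555
Value (long) = (F − K)·e^(−rT) = (99.9555 − 98.17) × 0.963773 = 1.7208
Value = €1.72

€1.72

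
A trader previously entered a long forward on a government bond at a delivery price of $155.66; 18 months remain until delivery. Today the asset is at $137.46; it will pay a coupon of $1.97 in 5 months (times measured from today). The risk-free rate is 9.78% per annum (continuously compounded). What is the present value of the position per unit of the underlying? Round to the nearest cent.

$1.15

PV(remaining coupons) I = 1.97·e^(−0.0978·5/12) = 1.8913
Current forward F = (S − I)·e^(rT) = (137.46 − 1.8913)·e^(0.0978·18/12) = 135.5687 × 1.158007 = 156.9895
Value (long) = (F − K)·e^(−rT) = (156.9895 − 155.66) × 0.863553 = 1.1481
Value = $1.15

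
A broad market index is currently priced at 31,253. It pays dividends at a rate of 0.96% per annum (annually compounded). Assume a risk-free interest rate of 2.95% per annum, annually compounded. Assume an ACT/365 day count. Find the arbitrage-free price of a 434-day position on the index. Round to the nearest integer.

F = S · (1+r)^T / (1+q)^T
= 31253 × 1.035174 / 1.011425 = 31253 × 1.023481
F = 31,987

31,987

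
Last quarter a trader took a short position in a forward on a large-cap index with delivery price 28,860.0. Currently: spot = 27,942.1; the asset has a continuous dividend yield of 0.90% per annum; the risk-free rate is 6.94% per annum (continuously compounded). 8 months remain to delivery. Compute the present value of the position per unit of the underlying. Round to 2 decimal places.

Current fair forward for the remaining 8 months: F = S·e^((r − q)·T), (r − q) = 0.0694 − 0.0090 = 0.0604
F = 27942.1 · e^(0.0604 × 8/12) = 27942.1 × 1.04108836 = 29090.1951
Value of long forward = (F − K)·e^(−rT) = (29090.1951 − 28860.0) · e^(−0.0694·8/12)
= 230.1951 × 0.95478732 = 219.79
Short position value = −(long value) = -219.79

-219.79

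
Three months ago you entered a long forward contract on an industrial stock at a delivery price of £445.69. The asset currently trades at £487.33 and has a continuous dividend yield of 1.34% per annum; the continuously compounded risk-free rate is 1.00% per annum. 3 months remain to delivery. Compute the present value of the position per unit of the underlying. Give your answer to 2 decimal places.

Current fair forward for the remaining 3 months: F = S·e^((r − q)·T), (r − q) = 0.0100 − 0.0134 = -0.0034
F = 487.33 · e^(-0.0034 × 3/12) = 487.33 × 0.999150 = 486.9158
Value of long forward = (F − K)·e^(−rT) = (486.9158 − 445.69) · e^(−0.0100·3/12)
= 41.2258 × 0.997503 = 41.12

£41.12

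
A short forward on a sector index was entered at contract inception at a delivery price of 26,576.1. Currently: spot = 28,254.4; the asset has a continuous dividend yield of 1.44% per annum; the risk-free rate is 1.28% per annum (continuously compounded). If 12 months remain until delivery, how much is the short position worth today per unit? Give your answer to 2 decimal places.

Current fair forward for the remaining 12 months: F = S·e^((r − q)·T), (r − q) = 0.0128 − 0.0144 = -0.0016
F = 28254.4 · e^(-0.0016 × 12/12) = 28254.4 × 0.99840128 = 28209.2291
Value of long forward = (F − K)·e^(−rT) = (28209.2291 − 26576.1) · e^(−0.0128·12/12)
= 1633.1291 × 0.98728157 = 1612.36
Short position value = −(long value) = -1612.36

-1612.36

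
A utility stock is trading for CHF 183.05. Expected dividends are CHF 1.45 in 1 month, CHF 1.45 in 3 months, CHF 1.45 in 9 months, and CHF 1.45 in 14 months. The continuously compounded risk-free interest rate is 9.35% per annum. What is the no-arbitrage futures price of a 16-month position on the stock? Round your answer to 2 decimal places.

PV(dividends) I = 1.45·e^(−0.0935·1/12) + 1.45·e^(−0.0935·3/12) + 1.45·e^(−0.0935·9/12) + 1.45·e^(−0.0935·14/12)
I = 1.4387 + 1.4165 + 1.3518 + 1.3002 = 5.5072
F = (S − I)·e^(rT) = (183.05 − 5.5072) · e^(0.0935·16/12)
= 177.5428 · e^0.124667 = 177.5428 × 1.132771 = CHF 201.12

CHF 201.12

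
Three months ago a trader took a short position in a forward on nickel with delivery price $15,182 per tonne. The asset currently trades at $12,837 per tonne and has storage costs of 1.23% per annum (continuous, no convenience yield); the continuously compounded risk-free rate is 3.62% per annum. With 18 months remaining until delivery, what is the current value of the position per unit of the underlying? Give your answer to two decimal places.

Current fair forward for the remaining 18 months: F = S·e^((r + u)·T), (r + u) = 0.0362 + 0.0123 = 0.0485
F = 12837 · e^(0.0485 × 18/12) = 12837 × 1.07546164 = 13805.7011
Value of long forward = (F − K)·e^(−rT) = (13805.7011 − 15182) · e^(−0.0362·18/12)
= -1376.2989 × 0.94714792 = -1303.56
Short position value = −(long value) = $1303.56

$1303.56 per tonne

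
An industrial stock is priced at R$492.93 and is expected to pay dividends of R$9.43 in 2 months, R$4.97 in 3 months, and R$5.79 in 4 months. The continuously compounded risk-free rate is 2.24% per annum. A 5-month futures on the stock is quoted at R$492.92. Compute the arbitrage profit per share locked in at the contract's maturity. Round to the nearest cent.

PV(dividends) I = 9.43·e^(−0.0224·2/12) + 4.97·e^(−0.0224·3/12) + 5.79·e^(−0.0224·4/12) = 20.0840
Fair futures F* = (S − I)·e^(rT) = (492.93 − 20.0840)·e^0.009333 = 472.8460 × 1.009377 = 477.2799
Market R$492.92 > fair 477.2799: forward overpriced → cash-and-carry (borrow at r, buy the stock and collect the dividends, short the forward).
Profit at T = |F_mkt − F*| = |492.92 − 477.2799| = R$15.64 per share

R$15.64 per share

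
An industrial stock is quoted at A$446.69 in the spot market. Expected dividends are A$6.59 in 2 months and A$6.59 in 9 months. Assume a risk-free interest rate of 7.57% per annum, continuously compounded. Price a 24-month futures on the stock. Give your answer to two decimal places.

PV(dividends) I = 6.59·e^(−0.0757·2/12) + 6.59·e^(−0.0757·9/12)
I = 6.5074 + 6.2263 = 12.7337
F = (S − I)·e^(rT) = (446.69 − 12.7337) · e^(0.0757·24/12)
= 433.9563 · e^0.151400 = 433.9563 × 1.163462 = A$504.89

A$504.89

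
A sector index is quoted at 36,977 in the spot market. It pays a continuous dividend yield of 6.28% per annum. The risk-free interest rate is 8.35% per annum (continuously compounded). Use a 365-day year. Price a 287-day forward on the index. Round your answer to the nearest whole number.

F = S·e^((r − q)T) = 36977 · e^((0.0835 − 0.0628) × 287/365)
= 36977 · e^0.016276 = 36977 × 1.016409
F = 37,584

37,584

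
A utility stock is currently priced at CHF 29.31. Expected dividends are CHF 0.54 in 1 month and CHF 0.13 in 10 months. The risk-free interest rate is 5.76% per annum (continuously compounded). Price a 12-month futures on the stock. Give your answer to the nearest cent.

CHF 30.35

PV(dividends) I = 0.54·e^(−0.0576·1/12) + 0.13·e^(−0.0576·10/12)
I = 0.5374 + 0.1239 = 0.6613
F = (S − I)·e^(rT) = (29.31 − 0.6613) · e^(0.0576·12/12)
= 28.6487 · e^0.057600 = 28.6487 × 1.059291 = CHF 30.35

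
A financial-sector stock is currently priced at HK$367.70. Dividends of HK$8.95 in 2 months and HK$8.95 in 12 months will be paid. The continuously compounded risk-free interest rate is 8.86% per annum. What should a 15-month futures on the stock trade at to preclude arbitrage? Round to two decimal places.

HK$391.76

PV(dividends) I = 8.95·e^(−0.0886·2/12) + 8.95·e^(−0.0886·12/12)
I = 8.8188 + 8.1911 = 17.0099
F = (S − I)·e^(rT) = (367.70 − 17.0099) · e^(0.0886·15/12)
= 350.6901 · e^0.110750 = 350.6901 × 1.117116 = HK$391.76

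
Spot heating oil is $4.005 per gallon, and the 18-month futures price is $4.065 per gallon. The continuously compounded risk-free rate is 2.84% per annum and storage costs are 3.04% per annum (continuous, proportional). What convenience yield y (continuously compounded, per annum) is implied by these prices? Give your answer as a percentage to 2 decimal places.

4.89%

F = S·e^((r+u−y)T) ⇒ (r+u−y) = ln(F/S)/T
ln(4.065/4.005) = 0.014870; /T ⇒ 0.009913
y = r + u − ln(F/S)/T = 0.0284 + 0.0304 − 0.009913 = 0.048887
y = 4.89%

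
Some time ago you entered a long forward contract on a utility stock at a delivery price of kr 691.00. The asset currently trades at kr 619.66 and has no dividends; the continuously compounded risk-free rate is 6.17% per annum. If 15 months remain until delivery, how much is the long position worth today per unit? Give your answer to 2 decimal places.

-kr 20.05

Current fair forward for the remaining 15 months: F = S·e^(r·T), r = 0.0617
F = 619.66 · e^(0.0617 × 15/12) = 619.66 × 1.080177 = 669.3425
Value of long forward = (F − K)·e^(−rT) = (669.3425 − 691.00) · e^(−0.0617·15/12)
= -21.6575 × 0.925774 = -20.05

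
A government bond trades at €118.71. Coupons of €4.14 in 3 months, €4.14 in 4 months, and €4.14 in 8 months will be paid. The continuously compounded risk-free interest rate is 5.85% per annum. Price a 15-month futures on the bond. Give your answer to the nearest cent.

PV(coupons) I = 4.14·e^(−0.0585·3/12) + 4.14·e^(−0.0585·4/12) + 4.14·e^(−0.0585·8/12)
I = 4.0799 + 4.0601 + 3.9816 = 12.1216
F = (S − I)·e^(rT) = (118.71 − 12.1216) · e^(0.0585·15/12)
= 106.5884 · e^0.073125 = 106.5884 × 1.075865 = €114.67

€114.67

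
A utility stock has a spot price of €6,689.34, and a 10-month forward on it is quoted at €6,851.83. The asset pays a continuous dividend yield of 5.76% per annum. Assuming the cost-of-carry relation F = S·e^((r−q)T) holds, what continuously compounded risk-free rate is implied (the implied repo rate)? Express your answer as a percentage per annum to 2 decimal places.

From F = S·e^((r−q)T): (r − q) = ln(F/S)/T
ln(6851.83/6689.34) = ln(1.024291) = 0.024001
(r − q) = 0.024001 / (10/12) = 0.028801
r = ln(F/S)/T + q = 0.028801 + 0.0576 = 0.086401
r = 8.64%

8.64%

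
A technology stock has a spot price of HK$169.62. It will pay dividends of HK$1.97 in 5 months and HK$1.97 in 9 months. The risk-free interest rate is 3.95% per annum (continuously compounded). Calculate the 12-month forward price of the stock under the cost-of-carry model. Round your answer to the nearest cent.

HK$172.45

PV(dividends) I = 1.97·e^(−0.0395·5/12) + 1.97·e^(−0.0395·9/12)
I = 1.9378 + 1.9125 = 3.8503
F = (S − I)·e^(rT) = (169.62 − 3.8503) · e^(0.0395·12/12)
= 165.7697 · e^0.039500 = 165.7697 × 1.040290 = HK$172.45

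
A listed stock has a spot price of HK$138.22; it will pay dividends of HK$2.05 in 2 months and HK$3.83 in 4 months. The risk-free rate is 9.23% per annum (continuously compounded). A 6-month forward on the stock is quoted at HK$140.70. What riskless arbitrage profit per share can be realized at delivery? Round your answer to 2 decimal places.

HK$1.96 per share

PV(dividends) I = 2.05·e^(−0.0923·2/12) + 3.83·e^(−0.0923·4/12) = 5.7327
Fair forward F* = (S − I)·e^(rT) = (138.22 − 5.7327)·e^0.046150 = 132.4873 × 1.047231 = 138.7448
Market HK$140.70 > fair 138.7448: forward overpriced → cash-and-carry (borrow at r, buy the stock and collect the dividends, short the forward).
Profit at T = |F_mkt − F*| = |140.70 − 138.7448| = HK$1.96 per share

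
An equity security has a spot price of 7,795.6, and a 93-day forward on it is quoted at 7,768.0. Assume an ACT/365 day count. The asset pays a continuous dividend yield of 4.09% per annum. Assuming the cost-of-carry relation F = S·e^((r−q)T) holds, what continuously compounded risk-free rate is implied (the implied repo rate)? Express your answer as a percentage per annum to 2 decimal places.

2.70%

From F = S·e^((r−q)T): (r − q) = ln(F/S)/T
ln(7768.0/7795.6) = ln(0.996460) = -0.003546
(r − q) = -0.003546 / (93/365) = -0.013917
r = ln(F/S)/T + q = -0.013917 + 0.0409 = 0.026983
r = 2.70%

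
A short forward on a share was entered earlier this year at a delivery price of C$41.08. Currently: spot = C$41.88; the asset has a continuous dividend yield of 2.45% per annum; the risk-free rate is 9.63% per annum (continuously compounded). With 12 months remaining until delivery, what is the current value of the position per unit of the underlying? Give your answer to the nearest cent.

Current fair forward for the remaining 12 months: F = S·e^((r − q)·T), (r − q) = 0.0963 − 0.0245 = 0.0718
F = 41.88 · e^(0.0718 × 12/12) = 41.88 × 1.074440 = 44.9975
Value of long forward = (F − K)·e^(−rT) = (44.9975 − 41.08) · e^(−0.0963·12/12)
= 3.9175 × 0.908192 = 3.56
Short position value = −(long value) = -C$3.56

-C$3.56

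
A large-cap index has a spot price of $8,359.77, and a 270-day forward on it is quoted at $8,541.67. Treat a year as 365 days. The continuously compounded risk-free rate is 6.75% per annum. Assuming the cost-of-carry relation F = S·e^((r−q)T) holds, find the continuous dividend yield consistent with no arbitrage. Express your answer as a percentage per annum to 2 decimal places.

From F = S·e^((r−q)T): (r − q) = ln(F/S)/T
ln(8541.67/8359.77) = ln(1.021759) = 0.021526
(r − q) = 0.021526 / (270/365) = 0.029100
q = r − ln(F/S)/T = 0.0675 − 0.029100 = 0.038400
q = 3.84%

3.84%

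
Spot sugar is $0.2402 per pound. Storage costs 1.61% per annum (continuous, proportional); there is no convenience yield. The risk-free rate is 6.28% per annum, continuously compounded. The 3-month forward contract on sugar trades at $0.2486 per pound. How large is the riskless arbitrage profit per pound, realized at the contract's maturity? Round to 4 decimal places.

Fair forward: F* = S·e^(carry·T), with carry = (r + u) = 0.0628 + 0.0161 = 0.0789
F* = 0.2402 · e^(0.0789 × 3/12) = 0.2402 · e^0.019725 = 0.2402 × 1.019921 = $0.2450
Market $0.2486 > fair $0.2450: forward overpriced → cash-and-carry (buy spot, short the forward).
At maturity, profit = |F_mkt − F*| = |0.2486 − 0.2450| = $0.0036 per pound

$0.0036 per pound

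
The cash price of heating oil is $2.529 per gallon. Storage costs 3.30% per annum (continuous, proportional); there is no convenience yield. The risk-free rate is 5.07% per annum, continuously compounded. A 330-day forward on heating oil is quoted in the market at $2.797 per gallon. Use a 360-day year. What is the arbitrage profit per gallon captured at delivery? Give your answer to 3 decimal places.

Fair forward: F* = S·e^(carry·T), with carry = (r + u) = 0.0507 + 0.0330 = 0.0837
F* = 2.529 · e^(0.0837 × 330/360) = 2.529 · e^0.076725 = 2.529 × 1.079745 = $2.7307
Market $2.797 > fair $2.7307: forward overpriced → cash-and-carry (buy spot, short the forward).
At maturity, profit = |F_mkt − F*| = |2.797 − 2.7307| = $0.066 per gallon

$0.066 per gallon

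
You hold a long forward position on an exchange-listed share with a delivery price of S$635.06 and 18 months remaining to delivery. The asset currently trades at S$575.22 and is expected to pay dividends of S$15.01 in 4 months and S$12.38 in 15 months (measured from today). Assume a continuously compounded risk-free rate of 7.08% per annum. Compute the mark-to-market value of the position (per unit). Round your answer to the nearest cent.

PV(remaining dividends) I = 15.01·e^(−0.0708·4/12) + 12.38·e^(−0.0708·15/12) = 25.9914
Current forward F = (S − I)·e^(rT) = (575.22 − 25.9914)·e^(0.0708·18/12) = 549.2286 × 1.112044 = 610.7664
Value (long) = (F − K)·e^(−rT) = (610.7664 − 635.06) × 0.899245 = -21.8459
Value = -S$21.85

-S$21.85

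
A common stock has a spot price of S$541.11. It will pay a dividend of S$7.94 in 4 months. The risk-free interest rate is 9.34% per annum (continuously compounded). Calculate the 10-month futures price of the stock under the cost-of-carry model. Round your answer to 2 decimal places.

S$576.59

PV(dividends) I = 7.94·e^(−0.0934·4/12)
I = 7.6966
F = (S − I)·e^(rT) = (541.11 − 7.6966) · e^(0.0934·10/12)
= 533.4134 · e^0.077833 = 533.4134 × 1.080942 = S$576.59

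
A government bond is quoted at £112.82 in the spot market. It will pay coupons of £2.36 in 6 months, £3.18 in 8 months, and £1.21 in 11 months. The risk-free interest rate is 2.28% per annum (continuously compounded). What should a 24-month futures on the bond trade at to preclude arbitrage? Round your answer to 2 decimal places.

PV(coupons) I = 2.36·e^(−0.0228·6/12) + 3.18·e^(−0.0228·8/12) + 1.21·e^(−0.0228·11/12)
I = 2.3332 + 3.1320 + 1.1850 = 6.6502
F = (S − I)·e^(rT) = (112.82 − 6.6502) · e^(0.0228·24/12)
= 106.1698 · e^0.045600 = 106.1698 × 1.046656 = £111.12

£111.12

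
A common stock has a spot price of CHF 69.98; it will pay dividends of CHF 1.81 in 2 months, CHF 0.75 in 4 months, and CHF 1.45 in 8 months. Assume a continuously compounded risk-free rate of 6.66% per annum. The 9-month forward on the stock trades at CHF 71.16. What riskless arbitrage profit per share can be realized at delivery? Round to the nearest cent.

PV(dividends) I = 1.81·e^(−0.0666·2/12) + 0.75·e^(−0.0666·4/12) + 1.45·e^(−0.0666·8/12) = 3.9106
Fair forward F* = (S − I)·e^(rT) = (69.98 − 3.9106)·e^0.049950 = 66.0694 × 1.051219 = 69.4534
Market CHF 71.16 > fair 69.4534: forward overpriced → cash-and-carry (borrow at r, buy the stock and collect the dividends, short the forward).
Profit at T = |F_mkt − F*| = |71.16 − 69.4534| = CHF 1.71 per share

CHF 1.71 per share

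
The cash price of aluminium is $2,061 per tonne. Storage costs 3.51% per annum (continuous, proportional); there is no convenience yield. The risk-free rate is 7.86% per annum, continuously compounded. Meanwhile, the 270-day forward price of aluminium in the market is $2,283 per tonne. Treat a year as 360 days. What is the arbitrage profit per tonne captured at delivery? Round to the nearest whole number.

$39 per tonne

Fair forward: F* = S·e^(carry·T), with carry = (r + u) = 0.0786 + 0.0351 = 0.1137
F* = 2061 · e^(0.1137 × 270/360) = 2061 · e^0.085275 = 2061 × 1.089017 = $2244.4640
Market $2283 > fair $2244.4640: forward overpriced → cash-and-carry (buy spot, short the forward).
At maturity, profit = |F_mkt − F*| = |2283 − 2244.4640| = $39 per tonne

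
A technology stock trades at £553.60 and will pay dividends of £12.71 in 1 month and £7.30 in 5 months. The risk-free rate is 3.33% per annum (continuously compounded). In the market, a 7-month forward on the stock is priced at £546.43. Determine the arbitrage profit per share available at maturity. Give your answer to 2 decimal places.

PV(dividends) I = 12.71·e^(−0.0333·1/12) + 7.30·e^(−0.0333·5/12) = 19.8742
Fair forward F* = (S − I)·e^(rT) = (553.60 − 19.8742)·e^0.019425 = 533.7258 × 1.019615 = 544.1948
Market £546.43 > fair 544.1948: forward overpriced → cash-and-carry (borrow at r, buy the stock and collect the dividends, short the forward).
Profit at T = |F_mkt − F*| = |546.43 − 544.1948| = £2.24 per share

£2.24 per share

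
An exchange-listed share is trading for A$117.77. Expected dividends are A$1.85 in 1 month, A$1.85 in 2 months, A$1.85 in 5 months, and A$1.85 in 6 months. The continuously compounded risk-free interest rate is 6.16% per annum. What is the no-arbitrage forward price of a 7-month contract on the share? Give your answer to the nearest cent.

A$114.54

PV(dividends) I = 1.85·e^(−0.0616·1/12) + 1.85·e^(−0.0616·2/12) + 1.85·e^(−0.0616·5/12) + 1.85·e^(−0.0616·6/12)
I = 1.8405 + 1.8311 + 1.8031 + 1.7939 = 7.2686
F = (S − I)·e^(rT) = (117.77 − 7.2686) · e^(0.0616·7/12)
= 110.5014 · e^0.035933 = 110.5014 × 1.036586 = A$114.54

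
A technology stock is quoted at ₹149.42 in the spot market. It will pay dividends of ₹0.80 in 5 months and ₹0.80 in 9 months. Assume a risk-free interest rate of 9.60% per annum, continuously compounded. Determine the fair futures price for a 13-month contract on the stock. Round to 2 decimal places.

PV(dividends) I = 0.80·e^(−0.0960·5/12) + 0.80·e^(−0.0960·9/12)
I = 0.7686 + 0.7444 = 1.5130
F = (S − I)·e^(rT) = (149.42 − 1.5130) · e^(0.0960·13/12)
= 147.9070 · e^0.104000 = 147.9070 × 1.109600 = ₹164.12

₹164.12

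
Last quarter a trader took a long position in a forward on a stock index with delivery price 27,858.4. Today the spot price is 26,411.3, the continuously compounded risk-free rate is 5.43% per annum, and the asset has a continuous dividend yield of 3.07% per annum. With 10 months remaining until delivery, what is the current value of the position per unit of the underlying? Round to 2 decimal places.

-881.72

Current fair forward for the remaining 10 months: F = S·e^((r − q)·T), (r − q) = 0.0543 − 0.0307 = 0.0236
F = 26411.3 · e^(0.0236 × 10/12) = 26411.3 × 1.01986133 = 26935.8635
Value of long forward = (F − K)·e^(−rT) = (26935.8635 − 27858.4) · e^(−0.0543·10/12)
= -922.5365 × 0.95575851 = -881.72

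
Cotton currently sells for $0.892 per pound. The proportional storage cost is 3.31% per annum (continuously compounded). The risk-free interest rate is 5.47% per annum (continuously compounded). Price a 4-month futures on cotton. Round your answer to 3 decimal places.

$0.918 per pound

Net carry = r + u − y = 0.0547 + 0.0331 − 0.0000 = 0.0878
F = S·e^((r+u−y)T) = 0.892 · e^(0.0878 × 4/12) = 0.892 · e^0.029267
= 0.892 × 1.029699 = $0.918 per pound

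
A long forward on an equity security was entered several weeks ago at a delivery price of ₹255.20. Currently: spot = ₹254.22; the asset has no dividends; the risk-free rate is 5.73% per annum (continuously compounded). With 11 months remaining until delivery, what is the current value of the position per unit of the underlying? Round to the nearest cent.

Current fair forward for the remaining 11 months: F = S·e^(r·T), r = 0.0573
F = 254.22 · e^(0.0573 × 11/12) = 254.22 × 1.053929 = 267.9298
Value of long forward = (F − K)·e^(−rT) = (267.9298 − 255.20) · e^(−0.0573·11/12)
= 12.7298 × 0.948831 = 12.08

₹12.08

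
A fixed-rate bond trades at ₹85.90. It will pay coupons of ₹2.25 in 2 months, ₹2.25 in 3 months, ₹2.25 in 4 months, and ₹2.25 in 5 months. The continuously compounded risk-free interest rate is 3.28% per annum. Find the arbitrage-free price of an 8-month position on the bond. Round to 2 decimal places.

₹78.69

PV(coupons) I = 2.25·e^(−0.0328·2/12) + 2.25·e^(−0.0328·3/12) + 2.25·e^(−0.0328·4/12) + 2.25·e^(−0.0328·5/12)
I = 2.2377 + 2.2316 + 2.2255 + 2.2195 = 8.9143
F = (S − I)·e^(rT) = (85.90 − 8.9143) · e^(0.0328·8/12)
= 76.9857 · e^0.021867 = 76.9857 × 1.022108 = ₹78.69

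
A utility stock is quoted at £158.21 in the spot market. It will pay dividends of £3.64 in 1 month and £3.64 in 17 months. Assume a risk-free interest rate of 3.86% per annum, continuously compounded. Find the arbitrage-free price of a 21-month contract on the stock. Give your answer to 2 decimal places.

£161.70

PV(dividends) I = 3.64·e^(−0.0386·1/12) + 3.64·e^(−0.0386·17/12)
I = 3.6283 + 3.4463 = 7.0746
F = (S − I)·e^(rT) = (158.21 − 7.0746) · e^(0.0386·21/12)
= 151.1354 · e^0.067550 = 151.1354 × 1.069884 = £161.70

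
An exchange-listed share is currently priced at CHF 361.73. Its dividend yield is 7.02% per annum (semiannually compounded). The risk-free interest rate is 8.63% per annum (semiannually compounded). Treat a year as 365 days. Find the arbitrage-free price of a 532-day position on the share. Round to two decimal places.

CHF 369.99

F = S · (1+r/2)^(2T) / (1+q/2)^(2T)
= 361.73 × 1.131051 / 1.105795 = 361.73 × 1.022840
F = CHF 369.99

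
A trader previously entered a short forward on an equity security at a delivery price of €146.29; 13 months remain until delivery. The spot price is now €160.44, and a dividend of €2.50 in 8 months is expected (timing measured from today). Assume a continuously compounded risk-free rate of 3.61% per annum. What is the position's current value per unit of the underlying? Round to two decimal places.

PV(remaining dividends) I = 2.50·e^(−0.0361·8/12) = 2.4406
Current forward F = (S − I)·e^(rT) = (160.44 − 2.4406)·e^(0.0361·13/12) = 157.9994 × 1.039883 = 164.3009
Value (long) = (F − K)·e^(−rT) = (164.3009 − 146.29) × 0.961647 = 17.3201
Short position value = −(long value) = -€17.32

-€17.32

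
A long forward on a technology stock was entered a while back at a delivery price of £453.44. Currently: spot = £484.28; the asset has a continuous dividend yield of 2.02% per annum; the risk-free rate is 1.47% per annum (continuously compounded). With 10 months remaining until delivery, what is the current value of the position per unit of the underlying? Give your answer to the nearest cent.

£28.28

Current fair forward for the remaining 10 months: F = S·e^((r − q)·T), (r − q) = 0.0147 − 0.0202 = -0.0055
F = 484.28 · e^(-0.0055 × 10/12) = 484.28 × 0.995427 = 482.0654
Value of long forward = (F − K)·e^(−rT) = (482.0654 − 453.44) · e^(−0.0147·10/12)
= 28.6254 × 0.987825 = 28.28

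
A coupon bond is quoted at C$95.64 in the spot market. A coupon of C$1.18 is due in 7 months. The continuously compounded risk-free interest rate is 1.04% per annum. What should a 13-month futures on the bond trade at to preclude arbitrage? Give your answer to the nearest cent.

C$95.54

PV(coupons) I = 1.18·e^(−0.0104·7/12)
I = 1.1729
F = (S − I)·e^(rT) = (95.64 − 1.1729) · e^(0.0104·13/12)
= 94.4671 · e^0.011267 = 94.4671 × 1.011331 = C$95.54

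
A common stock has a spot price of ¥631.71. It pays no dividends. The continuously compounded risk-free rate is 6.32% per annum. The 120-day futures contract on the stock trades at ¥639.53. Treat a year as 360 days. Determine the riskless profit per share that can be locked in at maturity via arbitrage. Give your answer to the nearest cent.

Fair futures: F* = S·e^(carry·T), with carry = r = 0.0632
F* = 631.71 · e^(0.0632 × 120/360) = 631.71 · e^0.021067 = 631.71 × 1.021290 = ¥645.1591
Market ¥639.53 < fair ¥645.1591: forward underpriced → reverse cash-and-carry (short spot, go long the forward).
At maturity, profit = |F_mkt − F*| = |639.53 − 645.1591| = ¥5.63 per share

¥5.63 per share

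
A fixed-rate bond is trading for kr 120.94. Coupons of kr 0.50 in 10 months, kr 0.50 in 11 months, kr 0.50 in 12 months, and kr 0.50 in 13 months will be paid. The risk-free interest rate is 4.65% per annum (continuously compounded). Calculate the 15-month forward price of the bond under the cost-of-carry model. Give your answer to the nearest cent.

PV(coupons) I = 0.50·e^(−0.0465·10/12) + 0.50·e^(−0.0465·11/12) + 0.50·e^(−0.0465·12/12) + 0.50·e^(−0.0465·13/12)
I = 0.4810 + 0.4791 + 0.4773 + 0.4754 = 1.9128
F = (S − I)·e^(rT) = (120.94 − 1.9128) · e^(0.0465·15/12)
= 119.0272 · e^0.058125 = 119.0272 × 1.059847 = kr 126.15

kr 126.15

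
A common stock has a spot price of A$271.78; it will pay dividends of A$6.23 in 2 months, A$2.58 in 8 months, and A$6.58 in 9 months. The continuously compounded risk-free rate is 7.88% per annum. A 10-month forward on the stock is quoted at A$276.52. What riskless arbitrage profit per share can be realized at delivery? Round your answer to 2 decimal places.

A$2.10 per share

PV(dividends) I = 6.23·e^(−0.0788·2/12) + 2.58·e^(−0.0788·8/12) + 6.58·e^(−0.0788·9/12) = 14.7991
Fair forward F* = (S − I)·e^(rT) = (271.78 − 14.7991)·e^0.065667 = 256.9809 × 1.067871 = 274.4225
Market A$276.52 > fair 274.4225: forward overpriced → cash-and-carry (borrow at r, buy the stock and collect the dividends, short the forward).
Profit at T = |F_mkt − F*| = |276.52 − 274.4225| = A$2.10 per share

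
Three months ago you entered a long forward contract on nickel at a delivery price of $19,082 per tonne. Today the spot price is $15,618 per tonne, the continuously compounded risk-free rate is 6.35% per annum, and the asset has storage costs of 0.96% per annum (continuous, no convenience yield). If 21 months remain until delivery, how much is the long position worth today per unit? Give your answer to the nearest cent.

Current fair forward for the remaining 21 months: F = S·e^((r + u)·T), (r + u) = 0.0635 + 0.0096 = 0.0731
F = 15618 · e^(0.0731 × 21/12) = 15618 × 1.13646776 = 17749.3535
Value of long forward = (F − K)·e^(−rT) = (17749.3535 − 19082) · e^(−0.0635·21/12)
= -1332.6465 × 0.89482689 = -1192.49

-$1192.49 per tonne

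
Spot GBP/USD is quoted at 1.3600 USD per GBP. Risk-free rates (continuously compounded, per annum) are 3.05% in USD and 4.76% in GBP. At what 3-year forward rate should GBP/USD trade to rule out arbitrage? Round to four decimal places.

F = S·e^((r_USD − r_GBP)T) = 1.3600 · e^((0.0305 − 0.0476) × 3)
= 1.3600 · e^-0.051300 = 1.3600 × 0.949994
F = 1.2920 USD per GBP

1.2920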